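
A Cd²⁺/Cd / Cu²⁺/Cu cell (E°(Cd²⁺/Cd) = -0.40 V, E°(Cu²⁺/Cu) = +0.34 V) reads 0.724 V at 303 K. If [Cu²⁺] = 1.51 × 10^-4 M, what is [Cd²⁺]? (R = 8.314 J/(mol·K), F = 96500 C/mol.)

5.1 × 10^-4 M

From the Nernst equation, ln Q = nF(E° − E)/RT = 2×96500×(0.74 − 0.724)/(8.314×303) = 1.226, so Q = 3.41.
With Q = [Cd²⁺]/[Cu²⁺] and the known concentrations, [Cd²⁺] in the numerator gives [Cd²⁺] = 5.1 × 10^-4 M.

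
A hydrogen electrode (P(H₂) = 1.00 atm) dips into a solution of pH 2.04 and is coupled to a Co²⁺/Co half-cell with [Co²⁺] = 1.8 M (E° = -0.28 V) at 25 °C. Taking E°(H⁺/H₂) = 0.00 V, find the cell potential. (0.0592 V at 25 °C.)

The hydrogen couple is the cathode, so E°_cell = 0.28 V; n = 2.
[H⁺] = 10^(−2.04) = 0.0091 M, and Q = [Co²⁺]·P(H₂) / [H⁺]^2 = 2.16 × 10^4.
E = E° − (0.0592/2) log Q = 0.28 − (0.0592/2)(4.335) = 0.152 V.

0.15 V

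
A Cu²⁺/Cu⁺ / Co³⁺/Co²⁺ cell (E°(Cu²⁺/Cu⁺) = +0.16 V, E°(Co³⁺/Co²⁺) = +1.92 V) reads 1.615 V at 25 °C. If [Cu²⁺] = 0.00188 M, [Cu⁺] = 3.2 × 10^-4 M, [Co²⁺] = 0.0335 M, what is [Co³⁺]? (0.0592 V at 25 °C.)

7 × 10^-4 M

From the Nernst equation, log Q = n(E° − E)/0.0592 = 1(1.76 − 1.615)/0.0592 = 2.449, so Q = 281.
With Q = [Cu²⁺]·[Co²⁺]/([Cu⁺]·[Co³⁺]) and the known concentrations, [Co³⁺] in the denominator gives [Co³⁺] = 7 × 10^-4 M.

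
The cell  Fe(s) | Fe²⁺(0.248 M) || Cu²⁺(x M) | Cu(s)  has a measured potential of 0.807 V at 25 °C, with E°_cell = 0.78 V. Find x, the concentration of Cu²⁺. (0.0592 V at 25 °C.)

From the Nernst equation, log Q = n(E° − E)/0.0592 = 2(0.78 − 0.807)/0.0592 = -0.912, so Q = 0.122.
With Q = [Fe²⁺]/[Cu²⁺] and the known concentrations, [Cu²⁺] in the denominator gives [Cu²⁺] = 2.0 M.

2.0 M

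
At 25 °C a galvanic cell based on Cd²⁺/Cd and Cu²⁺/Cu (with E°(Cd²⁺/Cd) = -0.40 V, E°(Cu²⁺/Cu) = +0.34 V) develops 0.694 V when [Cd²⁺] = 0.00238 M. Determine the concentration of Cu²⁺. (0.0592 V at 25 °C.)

From the Nernst equation, log Q = n(E° − E)/0.0592 = 2(0.74 − 0.694)/0.0592 = 1.554, so Q = 35.8.
With Q = [Cd²⁺]/[Cu²⁺] and the known concentrations, [Cu²⁺] in the denominator gives [Cu²⁺] = 6.6 × 10^-5 M.

6.6 × 10^-5 M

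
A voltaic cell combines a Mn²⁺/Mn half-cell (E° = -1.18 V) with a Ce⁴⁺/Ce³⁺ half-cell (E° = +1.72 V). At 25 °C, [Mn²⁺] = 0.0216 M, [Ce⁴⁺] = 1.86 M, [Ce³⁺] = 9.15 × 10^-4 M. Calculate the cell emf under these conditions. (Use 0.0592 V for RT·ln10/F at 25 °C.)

The Ce⁴⁺/Ce³⁺ couple has the higher reduction potential and acts as the cathode, so E°_cell = +1.72 − (-1.18) = 2.90 V.
Balancing electrons gives n = 2; the reaction quotient is Q = [Mn²⁺]·[Ce³⁺]^2/[Ce⁴⁺]^2 = 5.23 × 10^-9.
At 25 °C, E = E° − (0.0592/n) log Q = 2.90 − (0.0592/2)(-8.282) = 2.900 + 0.245 = 3.145 V.

3.15 V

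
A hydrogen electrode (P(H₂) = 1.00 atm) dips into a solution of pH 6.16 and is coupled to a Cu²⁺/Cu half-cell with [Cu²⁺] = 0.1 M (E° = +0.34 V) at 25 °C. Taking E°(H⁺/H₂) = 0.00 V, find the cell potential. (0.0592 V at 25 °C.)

The Cu²⁺/Cu couple is the cathode, so E°_cell = 0.34 V; n = 2.
[H⁺] = 10^(−6.16) = 6.9 × 10^-7 M, and Q = [H⁺]^2 / ([Cu²⁺]·P(H₂)) = 4.79 × 10^-12.
E = E° − (0.0592/2) log Q = 0.34 − (0.0592/2)(-11.320) = 0.675 V.

0.68 V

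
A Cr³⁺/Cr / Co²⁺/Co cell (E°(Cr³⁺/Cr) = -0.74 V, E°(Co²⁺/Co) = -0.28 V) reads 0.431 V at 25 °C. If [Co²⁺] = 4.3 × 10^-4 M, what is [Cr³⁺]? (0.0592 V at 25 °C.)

From the Nernst equation, log Q = n(E° − E)/0.0592 = 6(0.46 − 0.431)/0.0592 = 2.939, so Q = 869.
With Q = [Cr³⁺]^2/[Co²⁺]^3 and the known concentrations, [Cr³⁺]^2 in the numerator gives [Cr³⁺] = 2.6 × 10^-4 M.

2.6 × 10^-4 M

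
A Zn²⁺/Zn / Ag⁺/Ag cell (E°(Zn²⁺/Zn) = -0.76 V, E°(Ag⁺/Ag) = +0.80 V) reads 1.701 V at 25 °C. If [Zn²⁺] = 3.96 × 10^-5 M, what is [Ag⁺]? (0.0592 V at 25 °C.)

1.5 M

From the Nernst equation, log Q = n(E° − E)/0.0592 = 2(1.56 − 1.701)/0.0592 = -4.764, so Q = 1.72 × 10^-5.
With Q = [Zn²⁺]/[Ag⁺]^2 and the known concentrations, [Ag⁺]^2 in the denominator gives [Ag⁺] = 1.5 M.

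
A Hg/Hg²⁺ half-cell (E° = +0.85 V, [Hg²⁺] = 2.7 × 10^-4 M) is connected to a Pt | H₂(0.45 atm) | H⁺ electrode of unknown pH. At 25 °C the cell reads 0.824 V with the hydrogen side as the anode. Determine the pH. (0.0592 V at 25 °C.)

pH = 1.52

E°_cell = 0.85 V and n = 2.
log Q = n(E° − E)/0.0592 = 2×(0.85 − 0.824)/0.0592 = 0.878.
With Q = [H⁺]^2 / ([Hg²⁺]·P(H₂)), solving for [H⁺] gives log[H⁺] = -1.519, so pH = 1.52.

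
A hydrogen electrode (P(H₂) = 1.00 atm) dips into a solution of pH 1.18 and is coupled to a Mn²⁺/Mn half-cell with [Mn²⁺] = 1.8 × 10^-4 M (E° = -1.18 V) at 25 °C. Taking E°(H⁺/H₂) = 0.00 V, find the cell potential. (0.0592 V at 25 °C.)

1.22 V

The hydrogen couple is the cathode, so E°_cell = 1.18 V; n = 2.
[H⁺] = 10^(−1.18) = 0.066 M, and Q = [Mn²⁺]·P(H₂) / [H⁺]^2 = 0.0412.
E = E° − (0.0592/2) log Q = 1.18 − (0.0592/2)(-1.385) = 1.221 V.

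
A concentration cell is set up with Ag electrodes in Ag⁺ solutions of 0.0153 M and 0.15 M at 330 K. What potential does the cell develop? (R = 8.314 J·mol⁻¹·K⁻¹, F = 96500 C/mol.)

0.065 V

Both half-cells are Ag⁺/Ag, so E°_cell = 0. The concentrated side is the cathode; the cell reaction moves Ag⁺ from high to low concentration with n = 1.
Q = [Ag⁺]_dilute/[Ag⁺]_conc = 0.0153/0.15 = 0.102.
E = 0 − (RT/nF) ln Q = −((8.314×330)/(1×96500))(-2.283) = 0.0649 V.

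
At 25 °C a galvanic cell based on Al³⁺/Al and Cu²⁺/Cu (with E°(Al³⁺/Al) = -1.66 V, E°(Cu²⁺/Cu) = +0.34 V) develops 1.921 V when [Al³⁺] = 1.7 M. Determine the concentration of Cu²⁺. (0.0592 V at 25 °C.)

0.0031 M

From the Nernst equation, log Q = n(E° − E)/0.0592 = 6(2.00 − 1.921)/0.0592 = 8.007, so Q = 1.02 × 10^8.
With Q = [Al³⁺]^2/[Cu²⁺]^3 and the known concentrations, [Cu²⁺]^3 in the denominator gives [Cu²⁺] = 0.0031 M.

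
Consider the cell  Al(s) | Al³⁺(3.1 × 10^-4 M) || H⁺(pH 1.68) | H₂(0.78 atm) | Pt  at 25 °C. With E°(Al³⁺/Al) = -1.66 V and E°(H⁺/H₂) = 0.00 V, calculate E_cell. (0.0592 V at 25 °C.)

The hydrogen couple is the cathode, so E°_cell = 1.66 V; n = 6.
[H⁺] = 10^(−1.68) = 0.021 M, and Q = [Al³⁺]^2·P(H₂)^3 / [H⁺]^6 = 548.
E = E° − (0.0592/6) log Q = 1.66 − (0.0592/6)(2.739) = 1.633 V.

1.63 V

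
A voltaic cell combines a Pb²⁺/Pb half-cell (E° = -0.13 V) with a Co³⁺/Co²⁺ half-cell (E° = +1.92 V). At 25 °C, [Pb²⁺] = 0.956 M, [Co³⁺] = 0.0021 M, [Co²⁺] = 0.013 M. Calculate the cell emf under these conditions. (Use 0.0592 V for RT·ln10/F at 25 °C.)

The Co³⁺/Co²⁺ couple has the higher reduction potential and acts as the cathode, so E°_cell = +1.92 − (-0.13) = 2.05 V.
Balancing electrons gives n = 2; the reaction quotient is Q = [Pb²⁺]·[Co²⁺]^2/[Co³⁺]^2 = 36.6.
At 25 °C, E = E° − (0.0592/n) log Q = 2.05 − (0.0592/2)(1.564) = 2.050 − 0.046 = 2.004 V.

2.00 V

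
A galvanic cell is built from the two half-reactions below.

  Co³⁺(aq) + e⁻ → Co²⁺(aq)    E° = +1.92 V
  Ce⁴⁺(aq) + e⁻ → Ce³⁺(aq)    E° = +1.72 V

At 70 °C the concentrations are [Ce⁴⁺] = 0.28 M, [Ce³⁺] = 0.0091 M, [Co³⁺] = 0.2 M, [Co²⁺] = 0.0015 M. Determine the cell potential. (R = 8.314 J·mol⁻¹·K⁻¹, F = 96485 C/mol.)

The Co³⁺/Co²⁺ couple has the higher reduction potential and acts as the cathode, so E°_cell = +1.92 − (+1.72) = 0.20 V.
Balancing electrons gives n = 1; the reaction quotient is Q = [Ce⁴⁺]·[Co²⁺]/([Ce³⁺]·[Co³⁺]) = 0.231.
E = E° − (RT/nF) ln Q = 0.20 − (8.314×343)/(1×96485) × (-1.466) = 0.200 + 0.043 = 0.243 V.

0.243 V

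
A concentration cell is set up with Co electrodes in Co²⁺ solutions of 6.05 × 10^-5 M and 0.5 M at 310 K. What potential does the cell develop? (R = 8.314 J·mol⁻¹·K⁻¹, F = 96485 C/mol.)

Both half-cells are Co²⁺/Co, so E°_cell = 0. The concentrated side is the cathode; the cell reaction moves Co²⁺ from high to low concentration with n = 2.
Q = [Co²⁺]_dilute/[Co²⁺]_conc = 6.05 × 10^-5/0.5 = 1.21 × 10^-4.
E = 0 − (RT/nF) ln Q = −((8.314×310)/(2×96485))(-9.020) = 0.1205 V.

0.12 V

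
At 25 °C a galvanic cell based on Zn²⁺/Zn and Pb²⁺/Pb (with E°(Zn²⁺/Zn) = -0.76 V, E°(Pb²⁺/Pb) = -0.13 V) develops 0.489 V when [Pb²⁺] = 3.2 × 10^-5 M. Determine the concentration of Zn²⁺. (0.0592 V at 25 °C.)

1.9 M

From the Nernst equation, log Q = n(E° − E)/0.0592 = 2(0.63 − 0.489)/0.0592 = 4.764, so Q = 5.8 × 10^4.
With Q = [Zn²⁺]/[Pb²⁺] and the known concentrations, [Zn²⁺] in the numerator gives [Zn²⁺] = 1.9 M.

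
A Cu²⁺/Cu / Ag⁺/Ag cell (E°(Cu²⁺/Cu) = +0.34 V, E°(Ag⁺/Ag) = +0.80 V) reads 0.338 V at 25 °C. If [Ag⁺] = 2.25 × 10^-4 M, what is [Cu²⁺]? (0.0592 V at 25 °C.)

6.7 × 10^-4 M

From the Nernst equation, log Q = n(E° − E)/0.0592 = 2(0.46 − 0.338)/0.0592 = 4.122, so Q = 1.32 × 10^4.
With Q = [Cu²⁺]/[Ag⁺]^2 and the known concentrations, [Cu²⁺] in the numerator gives [Cu²⁺] = 6.7 × 10^-4 M.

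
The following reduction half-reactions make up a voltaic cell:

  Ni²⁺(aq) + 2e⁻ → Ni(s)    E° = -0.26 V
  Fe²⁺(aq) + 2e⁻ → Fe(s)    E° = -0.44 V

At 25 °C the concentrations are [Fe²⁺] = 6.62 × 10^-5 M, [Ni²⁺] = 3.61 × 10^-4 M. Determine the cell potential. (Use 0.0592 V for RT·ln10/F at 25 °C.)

The Ni²⁺/Ni couple has the higher reduction potential and acts as the cathode, so E°_cell = -0.26 − (-0.44) = 0.18 V.
Balancing electrons gives n = 2; the reaction quotient is Q = [Fe²⁺]/[Ni²⁺] = 0.183.
At 25 °C, E = E° − (0.0592/n) log Q = 0.18 − (0.0592/2)(-0.737) = 0.180 + 0.022 = 0.202 V.

0.202 V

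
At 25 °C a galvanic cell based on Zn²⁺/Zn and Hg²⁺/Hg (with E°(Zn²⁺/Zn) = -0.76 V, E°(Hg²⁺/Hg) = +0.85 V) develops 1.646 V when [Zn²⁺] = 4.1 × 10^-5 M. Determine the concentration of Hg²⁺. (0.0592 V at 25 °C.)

6.7 × 10^-4 M

From the Nernst equation, log Q = n(E° − E)/0.0592 = 2(1.61 − 1.646)/0.0592 = -1.216, so Q = 0.0608.
With Q = [Zn²⁺]/[Hg²⁺] and the known concentrations, [Hg²⁺] in the denominator gives [Hg²⁺] = 6.7 × 10^-4 M.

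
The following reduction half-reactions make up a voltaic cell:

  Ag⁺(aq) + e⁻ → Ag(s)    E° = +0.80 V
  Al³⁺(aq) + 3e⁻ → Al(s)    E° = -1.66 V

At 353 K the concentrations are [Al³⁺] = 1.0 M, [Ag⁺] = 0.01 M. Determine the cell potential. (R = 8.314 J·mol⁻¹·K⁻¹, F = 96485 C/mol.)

2.32 V

The Ag⁺/Ag couple has the higher reduction potential and acts as the cathode, so E°_cell = +0.80 − (-1.66) = 2.46 V.
Balancing electrons gives n = 3; the reaction quotient is Q = [Al³⁺]/[Ag⁺]^3 = 1 × 10^6.
E = E° − (RT/nF) ln Q = 2.46 − (8.314×353)/(3×96485) × (13.816) = 2.460 − 0.140 = 2.320 V.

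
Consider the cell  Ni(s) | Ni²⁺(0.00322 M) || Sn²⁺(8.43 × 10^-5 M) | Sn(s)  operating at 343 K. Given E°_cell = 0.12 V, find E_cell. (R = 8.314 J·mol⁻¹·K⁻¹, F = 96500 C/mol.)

0.066 V

Balancing electrons gives n = 2; the reaction quotient is Q = [Ni²⁺]/[Sn²⁺] = 38.2.
E = E° − (RT/nF) ln Q = 0.12 − (8.314×343)/(2×96500) × (3.643) = 0.120 − 0.054 = 0.066 V.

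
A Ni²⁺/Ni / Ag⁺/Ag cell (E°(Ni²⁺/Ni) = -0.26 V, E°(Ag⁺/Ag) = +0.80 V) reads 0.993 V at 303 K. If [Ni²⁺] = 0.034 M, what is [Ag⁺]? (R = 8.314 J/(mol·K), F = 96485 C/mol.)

0.014 M

From the Nernst equation, ln Q = nF(E° − E)/RT = 2×96485×(1.06 − 0.993)/(8.314×303) = 5.132, so Q = 169.
With Q = [Ni²⁺]/[Ag⁺]^2 and the known concentrations, [Ag⁺]^2 in the denominator gives [Ag⁺] = 0.014 M.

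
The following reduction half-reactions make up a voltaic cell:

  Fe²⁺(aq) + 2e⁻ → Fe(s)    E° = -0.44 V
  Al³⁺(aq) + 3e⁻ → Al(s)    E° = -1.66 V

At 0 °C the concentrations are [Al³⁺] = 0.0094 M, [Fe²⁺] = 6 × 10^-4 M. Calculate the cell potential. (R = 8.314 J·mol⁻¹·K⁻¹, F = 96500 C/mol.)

1.17 V

The Fe²⁺/Fe couple has the higher reduction potential and acts as the cathode, so E°_cell = -0.44 − (-1.66) = 1.22 V.
Balancing electrons gives n = 6; the reaction quotient is Q = [Al³⁺]^2/[Fe²⁺]^3 = 4.09 × 10^5.
E = E° − (RT/nF) ln Q = 1.22 − (8.314×273)/(6×96500) × (12.922) = 1.220 − 0.051 = 1.169 V.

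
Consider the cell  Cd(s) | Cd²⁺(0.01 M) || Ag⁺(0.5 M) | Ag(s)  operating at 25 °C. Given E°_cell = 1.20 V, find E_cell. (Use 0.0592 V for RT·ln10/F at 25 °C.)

1.24 V

Balancing electrons gives n = 2; the reaction quotient is Q = [Cd²⁺]/[Ag⁺]^2 = 0.0400.
At 25 °C, E = E° − (0.0592/n) log Q = 1.20 − (0.0592/2)(-1.398) = 1.200 + 0.041 = 1.241 V.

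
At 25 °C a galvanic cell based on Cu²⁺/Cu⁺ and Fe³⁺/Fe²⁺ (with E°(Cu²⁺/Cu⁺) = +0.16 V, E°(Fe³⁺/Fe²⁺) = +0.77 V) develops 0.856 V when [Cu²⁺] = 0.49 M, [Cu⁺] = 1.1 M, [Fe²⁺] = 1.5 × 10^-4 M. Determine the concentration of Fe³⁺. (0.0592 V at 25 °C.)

From the Nernst equation, log Q = n(E° − E)/0.0592 = 1(0.61 − 0.856)/0.0592 = -4.155, so Q = 6.99 × 10^-5.
With Q = [Cu²⁺]·[Fe²⁺]/([Cu⁺]·[Fe³⁺]) and the known concentrations, [Fe³⁺] in the denominator gives [Fe³⁺] = 0.96 M.

0.96 M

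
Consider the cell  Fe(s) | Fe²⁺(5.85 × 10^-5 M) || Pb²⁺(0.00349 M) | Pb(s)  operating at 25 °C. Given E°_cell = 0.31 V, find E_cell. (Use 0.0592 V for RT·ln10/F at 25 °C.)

Balancing electrons gives n = 2; the reaction quotient is Q = [Fe²⁺]/[Pb²⁺] = 0.0168.
At 25 °C, E = E° − (0.0592/n) log Q = 0.31 − (0.0592/2)(-1.776) = 0.310 + 0.053 = 0.363 V.

0.363 V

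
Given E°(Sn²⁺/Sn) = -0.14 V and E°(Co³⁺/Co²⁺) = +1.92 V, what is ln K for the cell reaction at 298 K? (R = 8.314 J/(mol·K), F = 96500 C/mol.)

E°_cell = +1.92 − (-0.14) = 2.06 V, with n = 2 electrons transferred.
At equilibrium E = 0, so the Nernst equation gives ln K = nFE°/RT = (2)(96500)(2.06)/((8.314)(298)) = 160.47.

ln K = 160.5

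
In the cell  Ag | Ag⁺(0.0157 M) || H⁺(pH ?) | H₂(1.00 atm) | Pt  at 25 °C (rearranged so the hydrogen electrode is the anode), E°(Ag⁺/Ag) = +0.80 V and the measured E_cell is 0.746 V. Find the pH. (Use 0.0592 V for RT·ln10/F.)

E°_cell = 0.80 V and n = 2.
log Q = n(E° − E)/0.0592 = 2×(0.80 − 0.746)/0.0592 = 1.824.
With Q = [H⁺]^2 / ([Ag⁺]^2·P(H₂)), solving for [H⁺] gives log[H⁺] = -0.892, so pH = 0.89.

pH = 0.89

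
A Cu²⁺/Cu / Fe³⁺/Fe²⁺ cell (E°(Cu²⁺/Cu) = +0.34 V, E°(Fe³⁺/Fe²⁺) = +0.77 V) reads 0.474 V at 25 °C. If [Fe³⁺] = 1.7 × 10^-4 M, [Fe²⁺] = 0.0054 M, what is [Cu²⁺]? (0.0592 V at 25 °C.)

From the Nernst equation, log Q = n(E° − E)/0.0592 = 2(0.43 − 0.474)/0.0592 = -1.486, so Q = 0.0326.
With Q = [Cu²⁺]·[Fe²⁺]^2/[Fe³⁺]^2 and the known concentrations, [Cu²⁺] in the numerator gives [Cu²⁺] = 3.2 × 10^-5 M.

3.2 × 10^-5 M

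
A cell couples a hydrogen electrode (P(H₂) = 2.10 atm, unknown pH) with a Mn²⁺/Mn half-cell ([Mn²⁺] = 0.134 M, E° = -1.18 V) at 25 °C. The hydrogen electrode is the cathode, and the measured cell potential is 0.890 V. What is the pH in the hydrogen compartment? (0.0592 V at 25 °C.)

E°_cell = 1.18 V and n = 2.
log Q = n(E° − E)/0.0592 = 2×(1.18 − 0.890)/0.0592 = 9.797.
With Q = [Mn²⁺]·P(H₂) / [H⁺]^2, solving for [H⁺] gives log[H⁺] = -5.174, so pH = 5.17.

pH = 5.17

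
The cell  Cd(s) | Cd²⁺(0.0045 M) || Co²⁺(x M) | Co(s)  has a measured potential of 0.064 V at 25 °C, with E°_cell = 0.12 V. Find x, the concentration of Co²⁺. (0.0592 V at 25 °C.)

5.8 × 10^-5 M

From the Nernst equation, log Q = n(E° − E)/0.0592 = 2(0.12 − 0.064)/0.0592 = 1.892, so Q = 78.0.
With Q = [Cd²⁺]/[Co²⁺] and the known concentrations, [Co²⁺] in the denominator gives [Co²⁺] = 5.8 × 10^-5 M.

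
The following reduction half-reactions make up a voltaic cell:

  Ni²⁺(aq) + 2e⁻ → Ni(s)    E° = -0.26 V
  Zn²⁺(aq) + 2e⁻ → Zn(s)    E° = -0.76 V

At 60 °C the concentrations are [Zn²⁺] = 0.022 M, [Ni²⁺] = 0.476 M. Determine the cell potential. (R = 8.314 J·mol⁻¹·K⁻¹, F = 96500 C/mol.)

0.544 V

The Ni²⁺/Ni couple has the higher reduction potential and acts as the cathode, so E°_cell = -0.26 − (-0.76) = 0.50 V.
Balancing electrons gives n = 2; the reaction quotient is Q = [Zn²⁺]/[Ni²⁺] = 0.0462.
E = E° − (RT/nF) ln Q = 0.50 − (8.314×333)/(2×96500) × (-3.074) = 0.500 + 0.044 = 0.544 V.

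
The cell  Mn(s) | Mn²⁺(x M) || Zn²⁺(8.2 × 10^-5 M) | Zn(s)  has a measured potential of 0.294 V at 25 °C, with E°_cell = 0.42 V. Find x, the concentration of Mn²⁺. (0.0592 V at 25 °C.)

1.5 M

From the Nernst equation, log Q = n(E° − E)/0.0592 = 2(0.42 − 0.294)/0.0592 = 4.257, so Q = 1.81 × 10^4.
With Q = [Mn²⁺]/[Zn²⁺] and the known concentrations, [Mn²⁺] in the numerator gives [Mn²⁺] = 1.5 M.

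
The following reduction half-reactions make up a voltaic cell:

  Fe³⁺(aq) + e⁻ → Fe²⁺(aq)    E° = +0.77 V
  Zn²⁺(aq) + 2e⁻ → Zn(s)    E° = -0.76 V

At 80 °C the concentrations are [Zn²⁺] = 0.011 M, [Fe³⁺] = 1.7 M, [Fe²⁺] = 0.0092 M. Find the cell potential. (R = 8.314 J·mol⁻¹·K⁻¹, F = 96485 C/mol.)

1.76 V

The Fe³⁺/Fe²⁺ couple has the higher reduction potential and acts as the cathode, so E°_cell = +0.77 − (-0.76) = 1.53 V.
Balancing electrons gives n = 2; the reaction quotient is Q = [Zn²⁺]·[Fe²⁺]^2/[Fe³⁺]^2 = 3.22 × 10^-7.
E = E° − (RT/nF) ln Q = 1.53 − (8.314×353)/(2×96485) × (-14.948) = 1.530 + 0.227 = 1.757 V.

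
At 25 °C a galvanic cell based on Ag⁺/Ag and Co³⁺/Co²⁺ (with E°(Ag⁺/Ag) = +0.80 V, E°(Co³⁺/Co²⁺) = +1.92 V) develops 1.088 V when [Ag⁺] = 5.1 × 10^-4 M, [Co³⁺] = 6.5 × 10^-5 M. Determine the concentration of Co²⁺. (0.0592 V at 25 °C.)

0.44 M

From the Nernst equation, log Q = n(E° − E)/0.0592 = 1(1.12 − 1.088)/0.0592 = 0.541, so Q = 3.47.
With Q = [Ag⁺]·[Co²⁺]/[Co³⁺] and the known concentrations, [Co²⁺] in the numerator gives [Co²⁺] = 0.44 M.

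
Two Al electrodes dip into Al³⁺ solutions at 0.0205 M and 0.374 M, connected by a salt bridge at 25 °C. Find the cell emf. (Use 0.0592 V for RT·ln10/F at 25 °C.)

0.025 V

Both half-cells are Al³⁺/Al, so E°_cell = 0. The concentrated side is the cathode; the cell reaction moves Al³⁺ from high to low concentration with n = 3.
Q = [Al³⁺]_dilute/[Al³⁺]_conc = 0.0205/0.374 = 0.0548.
E = 0 − (0.0592/3) log Q = −(0.0592/3)(-1.261) = 0.0249 V.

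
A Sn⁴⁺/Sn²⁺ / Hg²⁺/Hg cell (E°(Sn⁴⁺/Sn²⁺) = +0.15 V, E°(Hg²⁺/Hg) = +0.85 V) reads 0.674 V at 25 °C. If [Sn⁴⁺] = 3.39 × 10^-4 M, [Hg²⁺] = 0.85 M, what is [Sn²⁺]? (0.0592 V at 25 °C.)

From the Nernst equation, log Q = n(E° − E)/0.0592 = 2(0.70 − 0.674)/0.0592 = 0.878, so Q = 7.56.
With Q = [Sn⁴⁺]/([Sn²⁺]·[Hg²⁺]) and the known concentrations, [Sn²⁺] in the denominator gives [Sn²⁺] = 5.3 × 10^-5 M.

5.3 × 10^-5 M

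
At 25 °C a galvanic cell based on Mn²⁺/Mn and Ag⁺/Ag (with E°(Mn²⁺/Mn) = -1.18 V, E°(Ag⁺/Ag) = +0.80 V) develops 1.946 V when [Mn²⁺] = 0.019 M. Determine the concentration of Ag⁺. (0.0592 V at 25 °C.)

From the Nernst equation, log Q = n(E° − E)/0.0592 = 2(1.98 − 1.946)/0.0592 = 1.149, so Q = 14.1.
With Q = [Mn²⁺]/[Ag⁺]^2 and the known concentrations, [Ag⁺]^2 in the denominator gives [Ag⁺] = 0.037 M.

0.037 M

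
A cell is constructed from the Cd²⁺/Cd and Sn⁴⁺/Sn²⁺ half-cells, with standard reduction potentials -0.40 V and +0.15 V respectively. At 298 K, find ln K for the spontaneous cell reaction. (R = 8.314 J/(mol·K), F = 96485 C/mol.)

E°_cell = +0.15 − (-0.40) = 0.55 V, with n = 2 electrons transferred.
At equilibrium E = 0, so the Nernst equation gives ln K = nFE°/RT = (2)(96485)(0.55)/((8.314)(298)) = 42.84.

ln K = 42.8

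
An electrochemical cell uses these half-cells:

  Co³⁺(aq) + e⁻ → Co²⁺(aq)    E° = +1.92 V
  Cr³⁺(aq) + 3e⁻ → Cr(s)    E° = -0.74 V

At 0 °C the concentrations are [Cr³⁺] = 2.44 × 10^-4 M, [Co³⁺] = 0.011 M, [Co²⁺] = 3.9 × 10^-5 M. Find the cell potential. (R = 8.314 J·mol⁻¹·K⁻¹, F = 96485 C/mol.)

The Co³⁺/Co²⁺ couple has the higher reduction potential and acts as the cathode, so E°_cell = +1.92 − (-0.74) = 2.66 V.
Balancing electrons gives n = 3; the reaction quotient is Q = [Cr³⁺]·[Co²⁺]^3/[Co³⁺]^3 = 1.09 × 10^-11.
E = E° − (RT/nF) ln Q = 2.66 − (8.314×273)/(3×96485) × (-25.245) = 2.660 + 0.198 = 2.858 V.

2.86 V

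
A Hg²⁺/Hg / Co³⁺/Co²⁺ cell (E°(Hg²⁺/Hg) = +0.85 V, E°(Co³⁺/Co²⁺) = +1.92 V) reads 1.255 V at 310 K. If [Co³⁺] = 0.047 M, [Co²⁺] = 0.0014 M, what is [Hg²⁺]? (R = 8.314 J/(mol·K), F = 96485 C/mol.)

From the Nernst equation, ln Q = nF(E° − E)/RT = 2×96485×(1.07 − 1.255)/(8.314×310) = -13.851, so Q = 9.65 × 10^-7.
With Q = [Hg²⁺]·[Co²⁺]^2/[Co³⁺]^2 and the known concentrations, [Hg²⁺] in the numerator gives [Hg²⁺] = 0.0011 M.

0.0011 M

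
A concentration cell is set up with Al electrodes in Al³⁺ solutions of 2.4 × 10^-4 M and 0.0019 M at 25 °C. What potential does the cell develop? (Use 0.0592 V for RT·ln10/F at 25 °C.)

Both half-cells are Al³⁺/Al, so E°_cell = 0. The concentrated side is the cathode; the cell reaction moves Al³⁺ from high to low concentration with n = 3.
Q = [Al³⁺]_dilute/[Al³⁺]_conc = 2.4 × 10^-4/0.0019 = 0.126.
E = 0 − (0.0592/3) log Q = −(0.0592/3)(-0.899) = 0.0177 V.

0.018 V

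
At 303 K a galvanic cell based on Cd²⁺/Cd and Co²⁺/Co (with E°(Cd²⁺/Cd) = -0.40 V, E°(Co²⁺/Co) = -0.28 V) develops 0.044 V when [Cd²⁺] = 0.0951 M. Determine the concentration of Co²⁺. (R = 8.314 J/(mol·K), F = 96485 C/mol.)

2.8 × 10^-4 M

From the Nernst equation, ln Q = nF(E° − E)/RT = 2×96485×(0.12 − 0.044)/(8.314×303) = 5.822, so Q = 338.
With Q = [Cd²⁺]/[Co²⁺] and the known concentrations, [Co²⁺] in the denominator gives [Co²⁺] = 2.8 × 10^-4 M.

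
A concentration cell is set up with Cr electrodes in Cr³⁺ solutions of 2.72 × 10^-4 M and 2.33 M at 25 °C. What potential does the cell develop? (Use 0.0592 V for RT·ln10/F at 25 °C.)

Both half-cells are Cr³⁺/Cr, so E°_cell = 0. The concentrated side is the cathode; the cell reaction moves Cr³⁺ from high to low concentration with n = 3.
Q = [Cr³⁺]_dilute/[Cr³⁺]_conc = 2.72 × 10^-4/2.33 = 1.17 × 10^-4.
E = 0 − (0.0592/3) log Q = −(0.0592/3)(-3.933) = 0.0776 V.

0.078 V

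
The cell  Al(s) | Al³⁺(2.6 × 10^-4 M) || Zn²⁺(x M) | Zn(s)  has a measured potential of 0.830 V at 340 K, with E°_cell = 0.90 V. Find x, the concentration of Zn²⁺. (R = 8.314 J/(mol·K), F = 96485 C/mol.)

From the Nernst equation, ln Q = nF(E° − E)/RT = 6×96485×(0.90 − 0.830)/(8.314×340) = 14.336, so Q = 1.68 × 10^6.
With Q = [Al³⁺]^2/[Zn²⁺]^3 and the known concentrations, [Zn²⁺]^3 in the denominator gives [Zn²⁺] = 3.4 × 10^-5 M.

3.4 × 10^-5 M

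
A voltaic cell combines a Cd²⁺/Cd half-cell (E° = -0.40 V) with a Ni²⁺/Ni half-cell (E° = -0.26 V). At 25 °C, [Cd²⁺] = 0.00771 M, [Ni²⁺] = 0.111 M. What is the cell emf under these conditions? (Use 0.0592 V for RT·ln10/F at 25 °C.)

The Ni²⁺/Ni couple has the higher reduction potential and acts as the cathode, so E°_cell = -0.26 − (-0.40) = 0.14 V.
Balancing electrons gives n = 2; the reaction quotient is Q = [Cd²⁺]/[Ni²⁺] = 0.0695.
At 25 °C, E = E° − (0.0592/n) log Q = 0.14 − (0.0592/2)(-1.158) = 0.140 + 0.034 = 0.174 V.

0.174 V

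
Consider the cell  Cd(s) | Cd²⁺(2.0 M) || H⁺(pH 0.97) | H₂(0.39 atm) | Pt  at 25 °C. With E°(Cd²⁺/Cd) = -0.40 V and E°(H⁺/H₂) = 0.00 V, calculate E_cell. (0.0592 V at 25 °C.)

The hydrogen couple is the cathode, so E°_cell = 0.40 V; n = 2.
[H⁺] = 10^(−0.97) = 0.11 M, and Q = [Cd²⁺]·P(H₂) / [H⁺]^2 = 67.9.
E = E° − (0.0592/2) log Q = 0.40 − (0.0592/2)(1.832) = 0.346 V.

0.35 V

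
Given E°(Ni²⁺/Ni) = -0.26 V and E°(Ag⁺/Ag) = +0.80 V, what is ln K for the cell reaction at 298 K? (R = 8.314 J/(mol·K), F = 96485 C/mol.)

ln K = 82.6

E°_cell = +0.80 − (-0.26) = 1.06 V, with n = 2 electrons transferred.
At equilibrium E = 0, so the Nernst equation gives ln K = nFE°/RT = (2)(96485)(1.06)/((8.314)(298)) = 82.56.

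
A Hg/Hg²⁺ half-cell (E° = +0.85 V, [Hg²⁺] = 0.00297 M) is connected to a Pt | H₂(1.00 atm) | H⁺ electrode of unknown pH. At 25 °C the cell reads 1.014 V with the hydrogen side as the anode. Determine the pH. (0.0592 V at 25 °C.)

E°_cell = 0.85 V and n = 2.
log Q = n(E° − E)/0.0592 = 2×(0.85 − 1.014)/0.0592 = -5.541.
With Q = [H⁺]^2 / ([Hg²⁺]·P(H₂)), solving for [H⁺] gives log[H⁺] = -4.034, so pH = 4.03.

pH = 4.03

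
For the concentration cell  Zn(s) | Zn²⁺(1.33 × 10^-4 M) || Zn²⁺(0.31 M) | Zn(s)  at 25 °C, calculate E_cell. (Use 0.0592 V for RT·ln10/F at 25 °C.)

0.100 V

Both half-cells are Zn²⁺/Zn, so E°_cell = 0. The concentrated side is the cathode; the cell reaction moves Zn²⁺ from high to low concentration with n = 2.
Q = [Zn²⁺]_dilute/[Zn²⁺]_conc = 1.33 × 10^-4/0.31 = 4.29 × 10^-4.
E = 0 − (0.0592/2) log Q = −(0.0592/2)(-3.368) = 0.0997 V.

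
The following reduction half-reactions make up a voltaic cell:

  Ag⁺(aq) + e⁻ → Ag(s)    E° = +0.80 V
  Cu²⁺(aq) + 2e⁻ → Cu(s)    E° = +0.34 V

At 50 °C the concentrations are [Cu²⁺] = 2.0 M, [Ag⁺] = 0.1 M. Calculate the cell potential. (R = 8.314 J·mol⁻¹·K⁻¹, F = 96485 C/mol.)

The Ag⁺/Ag couple has the higher reduction potential and acts as the cathode, so E°_cell = +0.80 − (+0.34) = 0.46 V.
Balancing electrons gives n = 2; the reaction quotient is Q = [Cu²⁺]/[Ag⁺]^2 = 200.
E = E° − (RT/nF) ln Q = 0.46 − (8.314×323)/(2×96485) × (5.298) = 0.460 − 0.074 = 0.386 V.

0.386 V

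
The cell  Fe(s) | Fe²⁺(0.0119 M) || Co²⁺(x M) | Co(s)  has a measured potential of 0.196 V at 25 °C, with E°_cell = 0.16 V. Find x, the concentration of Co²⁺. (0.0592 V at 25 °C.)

From the Nernst equation, log Q = n(E° − E)/0.0592 = 2(0.16 − 0.196)/0.0592 = -1.216, so Q = 0.0608.
With Q = [Fe²⁺]/[Co²⁺] and the known concentrations, [Co²⁺] in the denominator gives [Co²⁺] = 0.2 M.

0.2 M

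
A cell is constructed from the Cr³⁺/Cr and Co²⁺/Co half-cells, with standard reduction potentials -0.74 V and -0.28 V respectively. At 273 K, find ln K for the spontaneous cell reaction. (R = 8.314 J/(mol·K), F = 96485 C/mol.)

ln K = 117.3

E°_cell = -0.28 − (-0.74) = 0.46 V, with n = 6 electrons transferred.
At equilibrium E = 0, so the Nernst equation gives ln K = nFE°/RT = (6)(96485)(0.46)/((8.314)(273)) = 117.33.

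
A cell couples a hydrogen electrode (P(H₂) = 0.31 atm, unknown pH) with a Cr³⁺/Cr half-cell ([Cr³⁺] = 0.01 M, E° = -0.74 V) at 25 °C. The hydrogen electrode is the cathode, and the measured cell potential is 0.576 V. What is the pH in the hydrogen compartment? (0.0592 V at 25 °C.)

E°_cell = 0.74 V and n = 6.
log Q = n(E° − E)/0.0592 = 6×(0.74 − 0.576)/0.0592 = 16.622.
With Q = [Cr³⁺]^2·P(H₂)^3 / [H⁺]^6, solving for [H⁺] gives log[H⁺] = -3.691, so pH = 3.69.

pH = 3.69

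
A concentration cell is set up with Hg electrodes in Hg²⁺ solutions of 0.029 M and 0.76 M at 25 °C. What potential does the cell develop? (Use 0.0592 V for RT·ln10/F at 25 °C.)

Both half-cells are Hg²⁺/Hg, so E°_cell = 0. The concentrated side is the cathode; the cell reaction moves Hg²⁺ from high to low concentration with n = 2.
Q = [Hg²⁺]_dilute/[Hg²⁺]_conc = 0.029/0.76 = 0.0382.
E = 0 − (0.0592/2) log Q = −(0.0592/2)(-1.418) = 0.0420 V.

0.042 V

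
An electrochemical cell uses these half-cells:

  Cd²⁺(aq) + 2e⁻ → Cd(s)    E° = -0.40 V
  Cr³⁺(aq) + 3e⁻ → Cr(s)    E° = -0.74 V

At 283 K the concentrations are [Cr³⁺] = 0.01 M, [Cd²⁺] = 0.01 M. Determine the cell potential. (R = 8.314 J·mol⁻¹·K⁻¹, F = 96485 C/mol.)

0.321 V

The Cd²⁺/Cd couple has the higher reduction potential and acts as the cathode, so E°_cell = -0.40 − (-0.74) = 0.34 V.
Balancing electrons gives n = 6; the reaction quotient is Q = [Cr³⁺]^2/[Cd²⁺]^3 = 100.
E = E° − (RT/nF) ln Q = 0.34 − (8.314×283)/(6×96485) × (4.605) = 0.340 − 0.019 = 0.321 V.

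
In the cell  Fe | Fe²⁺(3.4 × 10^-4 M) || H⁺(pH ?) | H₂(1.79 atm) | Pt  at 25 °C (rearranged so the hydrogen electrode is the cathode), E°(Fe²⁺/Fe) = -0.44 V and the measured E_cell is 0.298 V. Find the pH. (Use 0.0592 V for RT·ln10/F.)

pH = 4.01

E°_cell = 0.44 V and n = 2.
log Q = n(E° − E)/0.0592 = 2×(0.44 − 0.298)/0.0592 = 4.797.
With Q = [Fe²⁺]·P(H₂) / [H⁺]^2, solving for [H⁺] gives log[H⁺] = -4.006, so pH = 4.01.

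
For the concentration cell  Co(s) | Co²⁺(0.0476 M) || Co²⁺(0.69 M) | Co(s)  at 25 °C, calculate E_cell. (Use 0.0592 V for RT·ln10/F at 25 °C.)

Both half-cells are Co²⁺/Co, so E°_cell = 0. The concentrated side is the cathode; the cell reaction moves Co²⁺ from high to low concentration with n = 2.
Q = [Co²⁺]_dilute/[Co²⁺]_conc = 0.0476/0.69 = 0.0690.
E = 0 − (0.0592/2) log Q = −(0.0592/2)(-1.161) = 0.0344 V.

0.034 V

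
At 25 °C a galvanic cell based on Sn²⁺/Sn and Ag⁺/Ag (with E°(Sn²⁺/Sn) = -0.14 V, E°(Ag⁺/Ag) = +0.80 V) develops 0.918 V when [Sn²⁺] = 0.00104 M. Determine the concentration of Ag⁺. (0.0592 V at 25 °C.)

0.014 M

From the Nernst equation, log Q = n(E° − E)/0.0592 = 2(0.94 − 0.918)/0.0592 = 0.743, so Q = 5.54.
With Q = [Sn²⁺]/[Ag⁺]^2 and the known concentrations, [Ag⁺]^2 in the denominator gives [Ag⁺] = 0.014 M.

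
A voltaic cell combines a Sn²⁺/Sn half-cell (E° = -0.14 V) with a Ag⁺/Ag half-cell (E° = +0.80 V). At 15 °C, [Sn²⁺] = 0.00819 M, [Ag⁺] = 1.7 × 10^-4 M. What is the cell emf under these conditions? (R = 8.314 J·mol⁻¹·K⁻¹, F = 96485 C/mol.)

The Ag⁺/Ag couple has the higher reduction potential and acts as the cathode, so E°_cell = +0.80 − (-0.14) = 0.94 V.
Balancing electrons gives n = 2; the reaction quotient is Q = [Sn²⁺]/[Ag⁺]^2 = 2.83 × 10^5.
E = E° − (RT/nF) ln Q = 0.94 − (8.314×288)/(2×96485) × (12.555) = 0.940 − 0.156 = 0.784 V.

0.784 V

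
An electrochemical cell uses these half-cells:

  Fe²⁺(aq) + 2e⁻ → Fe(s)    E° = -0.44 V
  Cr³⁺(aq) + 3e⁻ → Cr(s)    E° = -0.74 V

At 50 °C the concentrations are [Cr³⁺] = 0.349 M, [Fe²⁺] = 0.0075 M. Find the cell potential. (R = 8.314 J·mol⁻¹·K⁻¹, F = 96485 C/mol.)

The Fe²⁺/Fe couple has the higher reduction potential and acts as the cathode, so E°_cell = -0.44 − (-0.74) = 0.30 V.
Balancing electrons gives n = 6; the reaction quotient is Q = [Cr³⁺]^2/[Fe²⁺]^3 = 2.89 × 10^5.
E = E° − (RT/nF) ln Q = 0.30 − (8.314×323)/(6×96485) × (12.573) = 0.300 − 0.058 = 0.242 V.

0.242 V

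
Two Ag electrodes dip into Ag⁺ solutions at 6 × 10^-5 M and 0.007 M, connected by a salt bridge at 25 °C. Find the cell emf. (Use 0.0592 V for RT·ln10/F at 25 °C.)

Both half-cells are Ag⁺/Ag, so E°_cell = 0. The concentrated side is the cathode; the cell reaction moves Ag⁺ from high to low concentration with n = 1.
Q = [Ag⁺]_dilute/[Ag⁺]_conc = 6 × 10^-5/0.007 = 0.00857.
E = 0 − (0.0592/1) log Q = −(0.0592/1)(-2.067) = 0.1224 V.

0.12 V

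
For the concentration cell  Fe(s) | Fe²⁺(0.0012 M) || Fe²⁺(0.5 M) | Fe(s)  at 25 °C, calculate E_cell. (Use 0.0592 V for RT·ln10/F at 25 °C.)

0.078 V

Both half-cells are Fe²⁺/Fe, so E°_cell = 0. The concentrated side is the cathode; the cell reaction moves Fe²⁺ from high to low concentration with n = 2.
Q = [Fe²⁺]_dilute/[Fe²⁺]_conc = 0.0012/0.5 = 0.00240.
E = 0 − (0.0592/2) log Q = −(0.0592/2)(-2.620) = 0.0776 V.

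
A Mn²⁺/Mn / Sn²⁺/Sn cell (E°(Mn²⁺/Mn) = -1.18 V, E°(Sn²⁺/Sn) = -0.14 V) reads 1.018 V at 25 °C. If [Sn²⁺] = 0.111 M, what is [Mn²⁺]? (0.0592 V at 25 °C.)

From the Nernst equation, log Q = n(E° − E)/0.0592 = 2(1.04 − 1.018)/0.0592 = 0.743, so Q = 5.54.
With Q = [Mn²⁺]/[Sn²⁺] and the known concentrations, [Mn²⁺] in the numerator gives [Mn²⁺] = 0.61 M.

0.61 M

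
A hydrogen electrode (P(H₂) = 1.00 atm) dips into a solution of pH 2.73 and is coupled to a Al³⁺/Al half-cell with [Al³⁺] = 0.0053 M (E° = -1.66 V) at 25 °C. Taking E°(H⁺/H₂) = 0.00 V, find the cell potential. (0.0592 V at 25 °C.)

The hydrogen couple is the cathode, so E°_cell = 1.66 V; n = 6.
[H⁺] = 10^(−2.73) = 0.0019 M, and Q = [Al³⁺]^2·P(H₂)^3 / [H⁺]^6 = 6.74 × 10^11.
E = E° − (0.0592/6) log Q = 1.66 − (0.0592/6)(11.829) = 1.543 V.

1.54 V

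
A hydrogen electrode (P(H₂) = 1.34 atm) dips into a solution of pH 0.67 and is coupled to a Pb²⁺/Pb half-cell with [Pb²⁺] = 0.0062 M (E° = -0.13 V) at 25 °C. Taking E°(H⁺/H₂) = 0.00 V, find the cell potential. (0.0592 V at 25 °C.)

The hydrogen couple is the cathode, so E°_cell = 0.13 V; n = 2.
[H⁺] = 10^(−0.67) = 0.21 M, and Q = [Pb²⁺]·P(H₂) / [H⁺]^2 = 0.182.
E = E° − (0.0592/2) log Q = 0.13 − (0.0592/2)(-0.741) = 0.152 V.

0.15 V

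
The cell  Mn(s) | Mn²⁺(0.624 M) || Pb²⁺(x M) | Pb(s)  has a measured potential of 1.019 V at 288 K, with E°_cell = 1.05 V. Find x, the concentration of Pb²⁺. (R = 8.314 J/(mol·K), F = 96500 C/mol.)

0.051 M

From the Nernst equation, ln Q = nF(E° − E)/RT = 2×96500×(1.05 − 1.019)/(8.314×288) = 2.499, so Q = 12.2.
With Q = [Mn²⁺]/[Pb²⁺] and the known concentrations, [Pb²⁺] in the denominator gives [Pb²⁺] = 0.051 M.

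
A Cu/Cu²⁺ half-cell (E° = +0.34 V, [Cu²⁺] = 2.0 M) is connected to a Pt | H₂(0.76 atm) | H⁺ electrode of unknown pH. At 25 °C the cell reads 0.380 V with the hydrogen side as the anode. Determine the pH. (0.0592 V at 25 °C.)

E°_cell = 0.34 V and n = 2.
log Q = n(E° − E)/0.0592 = 2×(0.34 − 0.380)/0.0592 = -1.351.
With Q = [H⁺]^2 / ([Cu²⁺]·P(H₂)), solving for [H⁺] gives log[H⁺] = -0.585, so pH = 0.58.

pH = 0.58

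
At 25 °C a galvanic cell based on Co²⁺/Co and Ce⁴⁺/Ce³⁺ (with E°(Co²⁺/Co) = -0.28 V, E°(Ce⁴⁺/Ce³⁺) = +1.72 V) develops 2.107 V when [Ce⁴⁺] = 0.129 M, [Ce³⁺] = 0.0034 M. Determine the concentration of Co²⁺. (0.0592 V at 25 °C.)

0.35 M

From the Nernst equation, log Q = n(E° − E)/0.0592 = 2(2.00 − 2.107)/0.0592 = -3.615, so Q = 2.43 × 10^-4.
With Q = [Co²⁺]·[Ce³⁺]^2/[Ce⁴⁺]^2 and the known concentrations, [Co²⁺] in the numerator gives [Co²⁺] = 0.35 M.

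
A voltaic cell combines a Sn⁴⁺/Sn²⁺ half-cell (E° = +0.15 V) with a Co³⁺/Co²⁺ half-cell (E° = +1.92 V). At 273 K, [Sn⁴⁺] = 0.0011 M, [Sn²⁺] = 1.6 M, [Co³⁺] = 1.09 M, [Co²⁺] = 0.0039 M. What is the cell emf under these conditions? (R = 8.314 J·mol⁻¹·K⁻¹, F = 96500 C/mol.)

1.99 V

The Co³⁺/Co²⁺ couple has the higher reduction potential and acts as the cathode, so E°_cell = +1.92 − (+0.15) = 1.77 V.
Balancing electrons gives n = 2; the reaction quotient is Q = [Sn⁴⁺]·[Co²⁺]^2/([Sn²⁺]·[Co³⁺]^2) = 8.8 × 10^-9.
E = E° − (RT/nF) ln Q = 1.77 − (8.314×273)/(2×96500) × (-18.548) = 1.770 + 0.218 = 1.988 V.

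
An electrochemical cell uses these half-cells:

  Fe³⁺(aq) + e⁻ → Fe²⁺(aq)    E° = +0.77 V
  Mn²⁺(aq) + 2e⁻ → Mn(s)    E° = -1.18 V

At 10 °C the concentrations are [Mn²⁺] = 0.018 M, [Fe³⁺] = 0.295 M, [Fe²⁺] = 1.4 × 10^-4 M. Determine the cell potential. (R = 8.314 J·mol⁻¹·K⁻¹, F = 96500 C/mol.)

The Fe³⁺/Fe²⁺ couple has the higher reduction potential and acts as the cathode, so E°_cell = +0.77 − (-1.18) = 1.95 V.
Balancing electrons gives n = 2; the reaction quotient is Q = [Mn²⁺]·[Fe²⁺]^2/[Fe³⁺]^2 = 4.05 × 10^-9.
E = E° − (RT/nF) ln Q = 1.95 − (8.314×283)/(2×96500) × (-19.324) = 1.950 + 0.236 = 2.186 V.

2.19 V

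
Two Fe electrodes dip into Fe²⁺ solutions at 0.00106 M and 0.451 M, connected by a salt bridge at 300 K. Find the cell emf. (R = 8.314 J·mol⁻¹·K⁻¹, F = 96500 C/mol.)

0.078 V

Both half-cells are Fe²⁺/Fe, so E°_cell = 0. The concentrated side is the cathode; the cell reaction moves Fe²⁺ from high to low concentration with n = 2.
Q = [Fe²⁺]_dilute/[Fe²⁺]_conc = 0.00106/0.451 = 0.00235.
E = 0 − (RT/nF) ln Q = −((8.314×300)/(2×96500))(-6.053) = 0.0782 V.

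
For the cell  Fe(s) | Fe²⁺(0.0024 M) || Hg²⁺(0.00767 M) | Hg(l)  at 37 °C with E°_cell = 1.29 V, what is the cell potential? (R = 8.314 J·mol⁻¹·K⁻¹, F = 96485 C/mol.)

Balancing electrons gives n = 2; the reaction quotient is Q = [Fe²⁺]/[Hg²⁺] = 0.313.
E = E° − (RT/nF) ln Q = 1.29 − (8.314×310)/(2×96485) × (-1.162) = 1.290 + 0.016 = 1.306 V.

1.31 V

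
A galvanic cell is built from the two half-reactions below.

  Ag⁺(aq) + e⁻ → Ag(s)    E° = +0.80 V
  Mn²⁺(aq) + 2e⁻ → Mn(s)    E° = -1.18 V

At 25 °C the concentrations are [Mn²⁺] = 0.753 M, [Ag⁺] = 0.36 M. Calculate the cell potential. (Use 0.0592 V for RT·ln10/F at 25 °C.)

1.96 V

The Ag⁺/Ag couple has the higher reduction potential and acts as the cathode, so E°_cell = +0.80 − (-1.18) = 1.98 V.
Balancing electrons gives n = 2; the reaction quotient is Q = [Mn²⁺]/[Ag⁺]^2 = 5.81.
At 25 °C, E = E° − (0.0592/n) log Q = 1.98 − (0.0592/2)(0.764) = 1.980 − 0.023 = 1.957 V.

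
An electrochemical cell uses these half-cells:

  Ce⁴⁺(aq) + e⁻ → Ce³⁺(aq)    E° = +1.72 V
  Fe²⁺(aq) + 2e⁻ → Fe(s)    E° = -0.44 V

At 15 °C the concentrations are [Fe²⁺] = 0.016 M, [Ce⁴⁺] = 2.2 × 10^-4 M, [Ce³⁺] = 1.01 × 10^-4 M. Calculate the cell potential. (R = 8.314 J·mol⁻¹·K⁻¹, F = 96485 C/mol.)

The Ce⁴⁺/Ce³⁺ couple has the higher reduction potential and acts as the cathode, so E°_cell = +1.72 − (-0.44) = 2.16 V.
Balancing electrons gives n = 2; the reaction quotient is Q = [Fe²⁺]·[Ce³⁺]^2/[Ce⁴⁺]^2 = 0.00337.
E = E° − (RT/nF) ln Q = 2.16 − (8.314×288)/(2×96485) × (-5.692) = 2.160 + 0.071 = 2.231 V.

2.23 V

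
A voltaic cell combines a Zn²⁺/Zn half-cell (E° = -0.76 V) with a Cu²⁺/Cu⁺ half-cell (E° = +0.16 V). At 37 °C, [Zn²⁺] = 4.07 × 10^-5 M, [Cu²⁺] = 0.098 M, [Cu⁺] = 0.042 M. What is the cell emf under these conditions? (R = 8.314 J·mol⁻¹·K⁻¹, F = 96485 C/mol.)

The Cu²⁺/Cu⁺ couple has the higher reduction potential and acts as the cathode, so E°_cell = +0.16 − (-0.76) = 0.92 V.
Balancing electrons gives n = 2; the reaction quotient is Q = [Zn²⁺]·[Cu⁺]^2/[Cu²⁺]^2 = 7.48 × 10^-6.
E = E° − (RT/nF) ln Q = 0.92 − (8.314×310)/(2×96485) × (-11.804) = 0.920 + 0.158 = 1.078 V.

1.08 V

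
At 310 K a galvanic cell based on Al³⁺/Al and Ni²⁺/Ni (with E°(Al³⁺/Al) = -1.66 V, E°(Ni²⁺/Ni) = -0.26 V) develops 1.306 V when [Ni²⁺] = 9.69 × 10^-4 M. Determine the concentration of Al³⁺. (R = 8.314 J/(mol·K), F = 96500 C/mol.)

1.2 M

From the Nernst equation, ln Q = nF(E° − E)/RT = 6×96500×(1.40 − 1.306)/(8.314×310) = 21.117, so Q = 1.48 × 10^9.
With Q = [Al³⁺]^2/[Ni²⁺]^3 and the known concentrations, [Al³⁺]^2 in the numerator gives [Al³⁺] = 1.2 M.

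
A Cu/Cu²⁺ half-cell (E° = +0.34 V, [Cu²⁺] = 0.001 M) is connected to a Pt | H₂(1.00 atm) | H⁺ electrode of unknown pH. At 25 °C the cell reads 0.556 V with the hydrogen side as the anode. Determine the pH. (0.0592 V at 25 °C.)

pH = 5.15

E°_cell = 0.34 V and n = 2.
log Q = n(E° − E)/0.0592 = 2×(0.34 − 0.556)/0.0592 = -7.297.
With Q = [H⁺]^2 / ([Cu²⁺]·P(H₂)), solving for [H⁺] gives log[H⁺] = -5.149, so pH = 5.15.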